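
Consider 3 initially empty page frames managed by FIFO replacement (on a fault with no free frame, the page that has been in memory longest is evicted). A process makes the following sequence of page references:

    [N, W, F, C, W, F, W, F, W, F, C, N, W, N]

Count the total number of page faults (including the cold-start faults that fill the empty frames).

N → miss, frames (N)
W → miss, frames (N W)
F → miss, frames (N W F)
C → miss, evict N, frames (W F C)
W → hit
F → hit
W → hit
F → hit
W → hit
F → hit
C → hit
N → miss, evict W, frames (F C N)
W → miss, evict F, frames (C N W)
N → hit
Page faults: 6.

6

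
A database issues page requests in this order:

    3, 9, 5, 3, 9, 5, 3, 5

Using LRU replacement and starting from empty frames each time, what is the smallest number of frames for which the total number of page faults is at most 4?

f=1: 8 faults
f=2: 7 faults
f=3: 3 faults
Smallest f with faults ≤ 4 is 3.

3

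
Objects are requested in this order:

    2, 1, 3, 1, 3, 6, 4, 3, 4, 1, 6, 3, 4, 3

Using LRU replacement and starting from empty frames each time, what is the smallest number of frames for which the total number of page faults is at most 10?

f=1: 14 faults
f=2: 10 faults
f=3: 9 faults
f=4: 5 faults
f=5: 5 faults
Smallest f with faults ≤ 10 is 2.

2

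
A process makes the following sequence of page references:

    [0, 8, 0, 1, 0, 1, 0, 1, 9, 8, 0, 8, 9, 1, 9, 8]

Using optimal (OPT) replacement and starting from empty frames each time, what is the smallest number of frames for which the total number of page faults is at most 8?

f=1: 16 faults
f=2: 8 faults
f=3: 5 faults
f=4: 4 faults
Smallest f with faults ≤ 8 is 2.

2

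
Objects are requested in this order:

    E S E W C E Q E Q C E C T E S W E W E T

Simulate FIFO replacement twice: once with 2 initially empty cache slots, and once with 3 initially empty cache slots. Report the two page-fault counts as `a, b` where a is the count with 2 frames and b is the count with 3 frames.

13, 11

2 frames: F F . F F F F . . F F . F . F F F . . F → 13 faults.
3 frames: F F . F F F F . . . . . F . F F F . . F → 11 faults.
11 < 13: adding a frame reduced faults, as is typical.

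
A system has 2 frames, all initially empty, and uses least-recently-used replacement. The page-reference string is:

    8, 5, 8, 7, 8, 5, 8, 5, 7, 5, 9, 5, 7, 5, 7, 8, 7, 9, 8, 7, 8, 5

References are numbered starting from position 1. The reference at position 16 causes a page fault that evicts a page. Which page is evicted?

pos 1: 8 -> fault, frames [8]
pos 2: 5 -> fault, frames [8, 5]
pos 3: 8 -> hit
pos 4: 7 -> fault, evict 5, frames [8, 7]
pos 5: 8 -> hit
pos 6: 5 -> fault, evict 7, frames [8, 5]
pos 7: 8 -> hit
pos 8: 5 -> hit
pos 9: 7 -> fault, evict 8, frames [5, 7]
pos 10: 5 -> hit
pos 11: 9 -> fault, evict 7, frames [5, 9]
pos 12: 5 -> hit
pos 13: 7 -> fault, evict 9, frames [5, 7]
pos 14: 5 -> hit
pos 15: 7 -> hit
pos 16: 8 -> fault, evict 5, frames [7, 8]
At position 16, page 5 is evicted.

5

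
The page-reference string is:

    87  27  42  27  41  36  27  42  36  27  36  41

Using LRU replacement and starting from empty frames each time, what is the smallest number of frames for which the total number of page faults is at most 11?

2

f=1: 12 faults
f=2: 10 faults
f=3: 7 faults
f=4: 5 faults
f=5: 5 faults
Smallest f with faults ≤ 11 is 2.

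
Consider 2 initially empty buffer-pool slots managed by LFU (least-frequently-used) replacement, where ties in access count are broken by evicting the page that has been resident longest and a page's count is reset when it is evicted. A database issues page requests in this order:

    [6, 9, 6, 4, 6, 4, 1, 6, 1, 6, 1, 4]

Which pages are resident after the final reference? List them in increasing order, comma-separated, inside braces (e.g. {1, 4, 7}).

6: miss, frames [6]
9: miss, frames [6, 9]
6: hit
4: miss, evict 9, frames [6, 4]
6: hit
4: hit
1: miss, evict 4, frames [6, 1]
6: hit
1: hit
6: hit
1: hit
4: miss, evict 1, frames [6, 4]

{4, 6}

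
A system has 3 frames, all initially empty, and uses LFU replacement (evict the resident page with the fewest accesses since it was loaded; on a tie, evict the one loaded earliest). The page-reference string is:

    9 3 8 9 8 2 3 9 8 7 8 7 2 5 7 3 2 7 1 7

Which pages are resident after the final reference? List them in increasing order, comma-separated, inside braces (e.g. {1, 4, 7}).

{7, 8, 9}

9 -> miss, frames {9}
3 -> miss, frames {9,3}
8 -> miss, frames {9,3,8}
9 -> hit
8 -> hit
2 -> miss, evict 3, frames {9,8,2}
3 -> miss, evict 2, frames {9,8,3}
9 -> hit
8 -> hit
7 -> miss, evict 3, frames {9,8,7}
8 -> hit
7 -> hit
2 -> miss, evict 7, frames {9,8,2}
5 -> miss, evict 2, frames {9,8,5}
7 -> miss, evict 5, frames {9,8,7}
3 -> miss, evict 7, frames {9,8,3}
2 -> miss, evict 3, frames {9,8,2}
7 -> miss, evict 2, frames {9,8,7}
1 -> miss, evict 7, frames {9,8,1}
7 -> miss, evict 1, frames {9,8,7}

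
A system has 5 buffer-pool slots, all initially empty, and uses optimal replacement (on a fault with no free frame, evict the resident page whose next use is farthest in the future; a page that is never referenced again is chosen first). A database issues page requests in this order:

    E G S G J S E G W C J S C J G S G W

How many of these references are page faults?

E: miss, frames (E)
G: miss, frames (E G)
S: miss, frames (E G S)
G: hit
J: miss, frames (E G S J)
S: hit
E: hit
G: hit
W: miss, frames (E G S J W)
C: miss, evict E, frames (G S J W C)
J: hit
S: hit
C: hit
J: hit
G: hit
S: hit
G: hit
W: hit
Page faults: 6.

6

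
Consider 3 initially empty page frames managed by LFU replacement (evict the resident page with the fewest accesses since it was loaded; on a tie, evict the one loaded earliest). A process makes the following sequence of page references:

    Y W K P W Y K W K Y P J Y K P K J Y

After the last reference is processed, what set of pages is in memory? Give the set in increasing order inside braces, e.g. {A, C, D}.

Y → miss, frames {Y}
W → miss, frames {Y,W}
K → miss, frames {Y,W,K}
P → miss, evict Y, frames {W,K,P}
W → hit
Y → miss, evict K, frames {W,P,Y}
K → miss, evict P, frames {W,Y,K}
W → hit
K → hit
Y → hit
P → miss, evict Y, frames {W,K,P}
J → miss, evict P, frames {W,K,J}
Y → miss, evict J, frames {W,K,Y}
K → hit
P → miss, evict Y, frames {W,K,P}
K → hit
J → miss, evict P, frames {W,K,J}
Y → miss, evict J, frames {W,K,Y}

{K, W, Y}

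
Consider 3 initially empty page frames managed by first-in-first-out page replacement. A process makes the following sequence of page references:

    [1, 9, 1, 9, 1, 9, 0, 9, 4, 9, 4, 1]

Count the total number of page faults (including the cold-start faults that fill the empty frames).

1 → miss, frames [1]
9 → miss, frames [1, 9]
1 → hit
9 → hit
1 → hit
9 → hit
0 → miss, frames [1, 9, 0]
9 → hit
4 → miss, evict 1, frames [9, 0, 4]
9 → hit
4 → hit
1 → miss, evict 9, frames [0, 4, 1]
Page faults: 5.

5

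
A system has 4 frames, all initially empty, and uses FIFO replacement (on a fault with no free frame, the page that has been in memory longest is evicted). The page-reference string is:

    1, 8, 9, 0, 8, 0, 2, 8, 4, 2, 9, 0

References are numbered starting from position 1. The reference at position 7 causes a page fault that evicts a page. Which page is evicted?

1

pos 1: 1 → fault, frames [1]
pos 2: 8 → fault, frames [1, 8]
pos 3: 9 → fault, frames [1, 8, 9]
pos 4: 0 → fault, frames [1, 8, 9, 0]
pos 5: 8 → hit
pos 6: 0 → hit
pos 7: 2 → fault, evict 1, frames [8, 9, 0, 2]
At position 7, page 1 is evicted.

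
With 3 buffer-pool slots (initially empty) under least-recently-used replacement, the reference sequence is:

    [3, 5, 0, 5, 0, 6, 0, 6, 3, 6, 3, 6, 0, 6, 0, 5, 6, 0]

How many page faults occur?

3: miss, frames [3]
5: miss, frames [3, 5]
0: miss, frames [3, 5, 0]
5: hit
0: hit
6: miss, evict 3, frames [5, 0, 6]
0: hit
6: hit
3: miss, evict 5, frames [0, 6, 3]
6: hit
3: hit
6: hit
0: hit
6: hit
0: hit
5: miss, evict 3, frames [6, 0, 5]
6: hit
0: hit
Page faults: 6.

6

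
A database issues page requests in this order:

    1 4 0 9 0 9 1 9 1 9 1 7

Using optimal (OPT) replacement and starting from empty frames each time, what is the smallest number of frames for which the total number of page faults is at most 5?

3

f=1: 12 faults
f=2: 6 faults
f=3: 5 faults
f=4: 5 faults
f=5: 5 faults
Smallest f with faults ≤ 5 is 3.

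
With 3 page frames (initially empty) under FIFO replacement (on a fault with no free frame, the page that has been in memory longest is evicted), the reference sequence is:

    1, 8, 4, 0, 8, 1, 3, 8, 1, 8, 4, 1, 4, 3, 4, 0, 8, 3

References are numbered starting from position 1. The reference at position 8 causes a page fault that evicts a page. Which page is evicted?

0

pos 1: 1: fault, frames (1)
pos 2: 8: fault, frames (1 8)
pos 3: 4: fault, frames (1 8 4)
pos 4: 0: fault, evict 1, frames (8 4 0)
pos 5: 8: hit
pos 6: 1: fault, evict 8, frames (4 0 1)
pos 7: 3: fault, evict 4, frames (0 1 3)
pos 8: 8: fault, evict 0, frames (1 3 8)
At position 8, page 0 is evicted.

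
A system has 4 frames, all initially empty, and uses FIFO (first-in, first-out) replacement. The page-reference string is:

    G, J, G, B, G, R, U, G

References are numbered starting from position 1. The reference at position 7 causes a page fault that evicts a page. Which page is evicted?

pos 1: G → fault, frames {G}
pos 2: J → fault, frames {G,J}
pos 3: G → hit
pos 4: B → fault, frames {G,J,B}
pos 5: G → hit
pos 6: R → fault, frames {G,J,B,R}
pos 7: U → fault, evict G, frames {J,B,R,U}
At position 7, page G is evicted.

G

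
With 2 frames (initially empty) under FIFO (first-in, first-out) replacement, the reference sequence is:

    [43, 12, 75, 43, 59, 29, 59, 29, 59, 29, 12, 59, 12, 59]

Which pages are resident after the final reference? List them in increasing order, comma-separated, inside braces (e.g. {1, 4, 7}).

43: fault, frames [43]
12: fault, frames [43, 12]
75: fault, evict 43, frames [12, 75]
43: fault, evict 12, frames [75, 43]
59: fault, evict 75, frames [43, 59]
29: fault, evict 43, frames [59, 29]
59: hit
29: hit
59: hit
29: hit
12: fault, evict 59, frames [29, 12]
59: fault, evict 29, frames [12, 59]
12: hit
59: hit

{12, 59}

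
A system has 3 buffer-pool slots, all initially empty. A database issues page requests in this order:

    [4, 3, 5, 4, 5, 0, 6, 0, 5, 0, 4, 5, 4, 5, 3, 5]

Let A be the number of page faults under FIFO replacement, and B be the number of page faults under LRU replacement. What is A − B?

Under FIFO: F F F . . F F . . . F F . . F . → 8 faults.
Under LRU: F F F . . F F . . . F . . . F . → 7 faults.
A − B = 8 − 7 = 1.

1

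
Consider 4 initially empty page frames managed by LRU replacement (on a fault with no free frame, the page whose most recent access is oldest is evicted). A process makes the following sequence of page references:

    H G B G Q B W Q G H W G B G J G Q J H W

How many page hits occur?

H -> miss, frames (H)
G -> miss, frames (H G)
B -> miss, frames (H G B)
G -> hit
Q -> miss, frames (H B G Q)
B -> hit
W -> miss, evict H, frames (G Q B W)
Q -> hit
G -> hit
H -> miss, evict B, frames (W Q G H)
W -> hit
G -> hit
B -> miss, evict Q, frames (H W G B)
G -> hit
J -> miss, evict H, frames (W B G J)
G -> hit
Q -> miss, evict W, frames (B J G Q)
J -> hit
H -> miss, evict B, frames (G Q J H)
W -> miss, evict G, frames (Q J H W)
Hits: 9.

9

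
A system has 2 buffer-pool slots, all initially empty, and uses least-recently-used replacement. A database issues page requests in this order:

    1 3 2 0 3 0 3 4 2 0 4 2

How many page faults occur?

10

1 → fault, frames (1)
3 → fault, frames (1 3)
2 → fault, evict 1, frames (3 2)
0 → fault, evict 3, frames (2 0)
3 → fault, evict 2, frames (0 3)
0 → hit
3 → hit
4 → fault, evict 0, frames (3 4)
2 → fault, evict 3, frames (4 2)
0 → fault, evict 4, frames (2 0)
4 → fault, evict 2, frames (0 4)
2 → fault, evict 0, frames (4 2)
Page faults: 10.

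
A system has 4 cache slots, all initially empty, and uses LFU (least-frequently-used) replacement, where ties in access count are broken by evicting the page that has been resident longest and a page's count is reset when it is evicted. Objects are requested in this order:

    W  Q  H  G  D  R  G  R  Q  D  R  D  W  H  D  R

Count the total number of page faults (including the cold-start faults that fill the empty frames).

W -> fault, frames {W}
Q -> fault, frames {W,Q}
H -> fault, frames {W,Q,H}
G -> fault, frames {W,Q,H,G}
D -> fault, evict W, frames {Q,H,G,D}
R -> fault, evict Q, frames {H,G,D,R}
G -> hit
R -> hit
Q -> fault, evict H, frames {G,D,R,Q}
D -> hit
R -> hit
D -> hit
W -> fault, evict Q, frames {G,D,R,W}
H -> fault, evict W, frames {G,D,R,H}
D -> hit
R -> hit
Page faults: 9.

9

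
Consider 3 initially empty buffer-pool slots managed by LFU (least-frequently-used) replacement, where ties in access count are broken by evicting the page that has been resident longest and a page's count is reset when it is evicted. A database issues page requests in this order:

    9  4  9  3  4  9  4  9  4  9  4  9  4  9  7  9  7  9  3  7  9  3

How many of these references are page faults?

7

9: fault, frames {9}
4: fault, frames {9,4}
9: hit
3: fault, frames {9,4,3}
4: hit
9: hit
4: hit
9: hit
4: hit
9: hit
4: hit
9: hit
4: hit
9: hit
7: fault, evict 3, frames {9,4,7}
9: hit
7: hit
9: hit
3: fault, evict 7, frames {9,4,3}
7: fault, evict 3, frames {9,4,7}
9: hit
3: fault, evict 7, frames {9,4,3}
Page faults: 7.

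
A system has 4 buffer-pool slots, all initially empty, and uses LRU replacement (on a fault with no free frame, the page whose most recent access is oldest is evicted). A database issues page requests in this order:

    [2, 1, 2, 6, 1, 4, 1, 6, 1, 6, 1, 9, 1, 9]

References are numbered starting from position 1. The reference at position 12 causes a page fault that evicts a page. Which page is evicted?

2

pos 1: 2: fault, frames [2]
pos 2: 1: fault, frames [2, 1]
pos 3: 2: hit
pos 4: 6: fault, frames [1, 2, 6]
pos 5: 1: hit
pos 6: 4: fault, frames [2, 6, 1, 4]
pos 7: 1: hit
pos 8: 6: hit
pos 9: 1: hit
pos 10: 6: hit
pos 11: 1: hit
pos 12: 9: fault, evict 2, frames [4, 6, 1, 9]
At position 12, page 2 is evicted.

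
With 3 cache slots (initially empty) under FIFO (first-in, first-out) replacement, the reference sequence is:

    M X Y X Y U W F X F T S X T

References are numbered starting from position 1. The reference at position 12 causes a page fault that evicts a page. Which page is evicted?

pos 1: M -> miss, frames {M}
pos 2: X -> miss, frames {M,X}
pos 3: Y -> miss, frames {M,X,Y}
pos 4: X -> hit
pos 5: Y -> hit
pos 6: U -> miss, evict M, frames {X,Y,U}
pos 7: W -> miss, evict X, frames {Y,U,W}
pos 8: F -> miss, evict Y, frames {U,W,F}
pos 9: X -> miss, evict U, frames {W,F,X}
pos 10: F -> hit
pos 11: T -> miss, evict W, frames {F,X,T}
pos 12: S -> miss, evict F, frames {X,T,S}
At position 12, page F is evicted.

F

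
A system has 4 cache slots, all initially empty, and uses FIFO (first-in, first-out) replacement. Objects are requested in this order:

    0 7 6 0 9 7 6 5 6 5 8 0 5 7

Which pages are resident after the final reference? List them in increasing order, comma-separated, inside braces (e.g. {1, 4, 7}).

0 -> fault, frames (0)
7 -> fault, frames (0 7)
6 -> fault, frames (0 7 6)
0 -> hit
9 -> fault, frames (0 7 6 9)
7 -> hit
6 -> hit
5 -> fault, evict 0, frames (7 6 9 5)
6 -> hit
5 -> hit
8 -> fault, evict 7, frames (6 9 5 8)
0 -> fault, evict 6, frames (9 5 8 0)
5 -> hit
7 -> fault, evict 9, frames (5 8 0 7)

{0, 5, 7, 8}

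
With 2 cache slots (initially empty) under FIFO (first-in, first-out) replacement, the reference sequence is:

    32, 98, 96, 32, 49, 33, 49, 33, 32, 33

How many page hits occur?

32: miss, frames [32]
98: miss, frames [32, 98]
96: miss, evict 32, frames [98, 96]
32: miss, evict 98, frames [96, 32]
49: miss, evict 96, frames [32, 49]
33: miss, evict 32, frames [49, 33]
49: hit
33: hit
32: miss, evict 49, frames [33, 32]
33: hit
Hits: 3.

3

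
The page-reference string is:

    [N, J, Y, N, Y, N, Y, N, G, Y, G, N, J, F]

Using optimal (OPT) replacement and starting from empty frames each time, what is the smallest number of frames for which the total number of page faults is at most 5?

4

f=1: 14 faults
f=2: 7 faults
f=3: 6 faults
f=4: 5 faults
f=5: 5 faults
Smallest f with faults ≤ 5 is 4.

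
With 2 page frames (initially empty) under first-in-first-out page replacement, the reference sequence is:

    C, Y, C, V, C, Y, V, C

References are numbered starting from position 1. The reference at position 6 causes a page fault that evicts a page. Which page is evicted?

V

pos 1: C -> fault, frames [C]
pos 2: Y -> fault, frames [C, Y]
pos 3: C -> hit
pos 4: V -> fault, evict C, frames [Y, V]
pos 5: C -> fault, evict Y, frames [V, C]
pos 6: Y -> fault, evict V, frames [C, Y]
At position 6, page V is evicted.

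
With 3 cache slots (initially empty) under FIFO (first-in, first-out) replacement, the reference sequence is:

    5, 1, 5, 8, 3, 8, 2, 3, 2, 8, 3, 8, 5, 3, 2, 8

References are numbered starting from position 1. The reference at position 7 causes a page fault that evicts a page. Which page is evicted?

pos 1: 5 -> fault, frames (5)
pos 2: 1 -> fault, frames (5 1)
pos 3: 5 -> hit
pos 4: 8 -> fault, frames (5 1 8)
pos 5: 3 -> fault, evict 5, frames (1 8 3)
pos 6: 8 -> hit
pos 7: 2 -> fault, evict 1, frames (8 3 2)
At position 7, page 1 is evicted.

1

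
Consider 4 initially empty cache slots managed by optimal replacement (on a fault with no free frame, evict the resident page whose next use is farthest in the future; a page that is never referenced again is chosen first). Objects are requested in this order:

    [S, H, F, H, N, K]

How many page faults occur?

S: fault, frames (S)
H: fault, frames (S H)
F: fault, frames (S H F)
H: hit
N: fault, frames (S H F N)
K: fault, evict N, frames (S H F K)
Page faults: 5.

5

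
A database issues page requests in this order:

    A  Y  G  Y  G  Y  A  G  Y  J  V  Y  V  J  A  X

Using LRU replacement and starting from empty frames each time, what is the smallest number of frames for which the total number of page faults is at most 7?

3

f=1: 16 faults
f=2: 12 faults
f=3: 7 faults
f=4: 7 faults
f=5: 6 faults
f=6: 6 faults
Smallest f with faults ≤ 7 is 3.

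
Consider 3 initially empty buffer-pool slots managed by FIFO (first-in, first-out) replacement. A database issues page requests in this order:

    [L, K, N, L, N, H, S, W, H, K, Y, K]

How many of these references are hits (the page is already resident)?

4

L → fault, frames (L)
K → fault, frames (L K)
N → fault, frames (L K N)
L → hit
N → hit
H → fault, evict L, frames (K N H)
S → fault, evict K, frames (N H S)
W → fault, evict N, frames (H S W)
H → hit
K → fault, evict H, frames (S W K)
Y → fault, evict S, frames (W K Y)
K → hit
Hits: 4.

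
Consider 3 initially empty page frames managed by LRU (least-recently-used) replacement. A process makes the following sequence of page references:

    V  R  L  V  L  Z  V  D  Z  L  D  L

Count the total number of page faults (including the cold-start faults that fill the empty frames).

6

V → fault, frames {V}
R → fault, frames {V,R}
L → fault, frames {V,R,L}
V → hit
L → hit
Z → fault, evict R, frames {V,L,Z}
V → hit
D → fault, evict L, frames {Z,V,D}
Z → hit
L → fault, evict V, frames {D,Z,L}
D → hit
L → hit
Page faults: 6.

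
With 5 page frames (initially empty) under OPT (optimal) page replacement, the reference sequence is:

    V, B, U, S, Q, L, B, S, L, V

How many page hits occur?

V: miss, frames {V}
B: miss, frames {V,B}
U: miss, frames {V,B,U}
S: miss, frames {V,B,U,S}
Q: miss, frames {V,B,U,S,Q}
L: miss, evict Q, frames {V,B,U,S,L}
B: hit
S: hit
L: hit
V: hit
Hits: 4.

4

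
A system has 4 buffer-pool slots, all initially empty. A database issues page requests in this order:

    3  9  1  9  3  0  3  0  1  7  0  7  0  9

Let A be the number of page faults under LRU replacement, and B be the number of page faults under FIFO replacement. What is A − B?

Under LRU: F F F . . F . . . F . . . F → 6 faults.
Under FIFO: F F F . . F . . . F . . . . → 5 faults.
A − B = 6 − 5 = 1.

1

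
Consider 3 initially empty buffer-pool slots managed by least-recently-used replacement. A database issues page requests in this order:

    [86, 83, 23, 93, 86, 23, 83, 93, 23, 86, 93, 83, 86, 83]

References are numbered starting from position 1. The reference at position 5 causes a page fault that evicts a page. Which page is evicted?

83

pos 1: 86: fault, frames [86]
pos 2: 83: fault, frames [86, 83]
pos 3: 23: fault, frames [86, 83, 23]
pos 4: 93: fault, evict 86, frames [83, 23, 93]
pos 5: 86: fault, evict 83, frames [23, 93, 86]
At position 5, page 83 is evicted.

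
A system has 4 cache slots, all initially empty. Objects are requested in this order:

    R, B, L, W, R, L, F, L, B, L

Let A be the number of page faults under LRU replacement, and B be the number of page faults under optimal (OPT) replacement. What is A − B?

Under LRU: F F F F . . F . F . → 6 faults.
Under OPT: F F F F . . F . . . → 5 faults.
A − B = 6 − 5 = 1.

1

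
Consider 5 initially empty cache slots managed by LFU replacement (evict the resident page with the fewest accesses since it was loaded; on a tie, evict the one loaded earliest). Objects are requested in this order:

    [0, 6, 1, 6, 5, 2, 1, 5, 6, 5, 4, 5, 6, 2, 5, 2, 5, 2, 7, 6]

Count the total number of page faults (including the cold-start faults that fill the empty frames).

7

0 → fault, frames [0]
6 → fault, frames [0, 6]
1 → fault, frames [0, 6, 1]
6 → hit
5 → fault, frames [0, 6, 1, 5]
2 → fault, frames [0, 6, 1, 5, 2]
1 → hit
5 → hit
6 → hit
5 → hit
4 → fault, evict 0, frames [6, 1, 5, 2, 4]
5 → hit
6 → hit
2 → hit
5 → hit
2 → hit
5 → hit
2 → hit
7 → fault, evict 4, frames [6, 1, 5, 2, 7]
6 → hit
Page faults: 7.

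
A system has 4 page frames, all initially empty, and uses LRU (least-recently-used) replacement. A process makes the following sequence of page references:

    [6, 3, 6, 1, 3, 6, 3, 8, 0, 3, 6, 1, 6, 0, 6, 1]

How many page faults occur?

6 → fault, frames [6]
3 → fault, frames [6, 3]
6 → hit
1 → fault, frames [3, 6, 1]
3 → hit
6 → hit
3 → hit
8 → fault, frames [1, 6, 3, 8]
0 → fault, evict 1, frames [6, 3, 8, 0]
3 → hit
6 → hit
1 → fault, evict 8, frames [0, 3, 6, 1]
6 → hit
0 → hit
6 → hit
1 → hit
Page faults: 6.

6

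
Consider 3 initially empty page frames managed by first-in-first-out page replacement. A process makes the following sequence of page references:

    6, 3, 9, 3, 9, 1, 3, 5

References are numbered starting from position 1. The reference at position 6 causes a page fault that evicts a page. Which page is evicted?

6

pos 1: 6: fault, frames [6]
pos 2: 3: fault, frames [6, 3]
pos 3: 9: fault, frames [6, 3, 9]
pos 4: 3: hit
pos 5: 9: hit
pos 6: 1: fault, evict 6, frames [3, 9, 1]
At position 6, page 6 is evicted.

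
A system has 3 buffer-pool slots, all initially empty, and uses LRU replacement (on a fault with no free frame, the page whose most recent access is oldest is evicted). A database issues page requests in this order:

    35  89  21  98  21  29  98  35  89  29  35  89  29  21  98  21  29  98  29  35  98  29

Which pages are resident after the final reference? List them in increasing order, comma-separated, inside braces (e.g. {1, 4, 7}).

{29, 35, 98}

35: fault, frames (35)
89: fault, frames (35 89)
21: fault, frames (35 89 21)
98: fault, evict 35, frames (89 21 98)
21: hit
29: fault, evict 89, frames (98 21 29)
98: hit
35: fault, evict 21, frames (29 98 35)
89: fault, evict 29, frames (98 35 89)
29: fault, evict 98, frames (35 89 29)
35: hit
89: hit
29: hit
21: fault, evict 35, frames (89 29 21)
98: fault, evict 89, frames (29 21 98)
21: hit
29: hit
98: hit
29: hit
35: fault, evict 21, frames (98 29 35)
98: hit
29: hit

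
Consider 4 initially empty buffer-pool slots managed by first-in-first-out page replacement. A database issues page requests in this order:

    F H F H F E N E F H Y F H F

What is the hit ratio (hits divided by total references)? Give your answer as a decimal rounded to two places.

F -> miss, frames [F]
H -> miss, frames [F, H]
F -> hit
H -> hit
F -> hit
E -> miss, frames [F, H, E]
N -> miss, frames [F, H, E, N]
E -> hit
F -> hit
H -> hit
Y -> miss, evict F, frames [H, E, N, Y]
F -> miss, evict H, frames [E, N, Y, F]
H -> miss, evict E, frames [N, Y, F, H]
F -> hit
Hits: 7 of 14 references → 7/14 = 0.5000.

0.50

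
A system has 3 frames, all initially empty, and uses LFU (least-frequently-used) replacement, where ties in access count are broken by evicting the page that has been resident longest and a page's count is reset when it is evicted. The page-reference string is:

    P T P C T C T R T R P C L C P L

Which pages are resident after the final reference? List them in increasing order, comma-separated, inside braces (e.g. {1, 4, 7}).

{L, R, T}

P: fault, frames {P}
T: fault, frames {P,T}
P: hit
C: fault, frames {P,T,C}
T: hit
C: hit
T: hit
R: fault, evict P, frames {T,C,R}
T: hit
R: hit
P: fault, evict C, frames {T,R,P}
C: fault, evict P, frames {T,R,C}
L: fault, evict C, frames {T,R,L}
C: fault, evict L, frames {T,R,C}
P: fault, evict C, frames {T,R,P}
L: fault, evict P, frames {T,R,L}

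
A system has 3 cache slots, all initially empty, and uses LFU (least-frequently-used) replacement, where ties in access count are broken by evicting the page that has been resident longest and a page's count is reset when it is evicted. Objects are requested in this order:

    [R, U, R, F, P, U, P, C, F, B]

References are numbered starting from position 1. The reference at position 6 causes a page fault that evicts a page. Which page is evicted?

F

pos 1: R: fault, frames [R]
pos 2: U: fault, frames [R, U]
pos 3: R: hit
pos 4: F: fault, frames [R, U, F]
pos 5: P: fault, evict U, frames [R, F, P]
pos 6: U: fault, evict F, frames [R, P, U]
At position 6, page F is evicted.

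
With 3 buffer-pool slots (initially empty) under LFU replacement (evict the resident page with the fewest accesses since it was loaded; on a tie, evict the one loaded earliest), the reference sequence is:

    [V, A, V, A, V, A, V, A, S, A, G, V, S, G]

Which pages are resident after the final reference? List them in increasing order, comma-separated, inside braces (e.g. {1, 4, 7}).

{A, G, V}

V → miss, frames [V]
A → miss, frames [V, A]
V → hit
A → hit
V → hit
A → hit
V → hit
A → hit
S → miss, frames [V, A, S]
A → hit
G → miss, evict S, frames [V, A, G]
V → hit
S → miss, evict G, frames [V, A, S]
G → miss, evict S, frames [V, A, G]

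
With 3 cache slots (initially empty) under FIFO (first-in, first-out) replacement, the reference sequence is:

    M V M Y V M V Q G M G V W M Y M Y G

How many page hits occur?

M: fault, frames (M)
V: fault, frames (M V)
M: hit
Y: fault, frames (M V Y)
V: hit
M: hit
V: hit
Q: fault, evict M, frames (V Y Q)
G: fault, evict V, frames (Y Q G)
M: fault, evict Y, frames (Q G M)
G: hit
V: fault, evict Q, frames (G M V)
W: fault, evict G, frames (M V W)
M: hit
Y: fault, evict M, frames (V W Y)
M: fault, evict V, frames (W Y M)
Y: hit
G: fault, evict W, frames (Y M G)
Hits: 7.

7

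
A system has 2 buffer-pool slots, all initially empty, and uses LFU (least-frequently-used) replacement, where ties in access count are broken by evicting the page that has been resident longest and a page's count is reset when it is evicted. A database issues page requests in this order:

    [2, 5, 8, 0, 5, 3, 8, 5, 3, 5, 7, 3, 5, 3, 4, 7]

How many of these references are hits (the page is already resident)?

2 → miss, frames {2}
5 → miss, frames {2,5}
8 → miss, evict 2, frames {5,8}
0 → miss, evict 5, frames {8,0}
5 → miss, evict 8, frames {0,5}
3 → miss, evict 0, frames {5,3}
8 → miss, evict 5, frames {3,8}
5 → miss, evict 3, frames {8,5}
3 → miss, evict 8, frames {5,3}
5 → hit
7 → miss, evict 3, frames {5,7}
3 → miss, evict 7, frames {5,3}
5 → hit
3 → hit
4 → miss, evict 3, frames {5,4}
7 → miss, evict 4, frames {5,7}
Hits: 3.

3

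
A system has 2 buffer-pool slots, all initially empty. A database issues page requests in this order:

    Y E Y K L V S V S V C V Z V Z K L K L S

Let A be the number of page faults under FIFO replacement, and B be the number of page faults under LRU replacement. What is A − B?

1

Under FIFO: F F . F F F F . . . F F F . . F F . . F → 12 faults.
Under LRU: F F . F F F F . . . F . F . . F F . . F → 11 faults.
A − B = 12 − 11 = 1.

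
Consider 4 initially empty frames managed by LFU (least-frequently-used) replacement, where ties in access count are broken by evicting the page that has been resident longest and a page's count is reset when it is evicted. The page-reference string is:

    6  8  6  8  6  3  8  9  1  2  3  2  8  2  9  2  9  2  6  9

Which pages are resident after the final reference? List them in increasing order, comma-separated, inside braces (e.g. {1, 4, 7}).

6: fault, frames [6]
8: fault, frames [6, 8]
6: hit
8: hit
6: hit
3: fault, frames [6, 8, 3]
8: hit
9: fault, frames [6, 8, 3, 9]
1: fault, evict 3, frames [6, 8, 9, 1]
2: fault, evict 9, frames [6, 8, 1, 2]
3: fault, evict 1, frames [6, 8, 2, 3]
2: hit
8: hit
2: hit
9: fault, evict 3, frames [6, 8, 2, 9]
2: hit
9: hit
2: hit
6: hit
9: hit

{2, 6, 8, 9}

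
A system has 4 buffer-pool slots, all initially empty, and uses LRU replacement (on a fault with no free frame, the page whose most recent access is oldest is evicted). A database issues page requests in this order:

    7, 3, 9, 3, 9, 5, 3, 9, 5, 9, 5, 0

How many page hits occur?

7

7 -> miss, frames {7}
3 -> miss, frames {7,3}
9 -> miss, frames {7,3,9}
3 -> hit
9 -> hit
5 -> miss, frames {7,3,9,5}
3 -> hit
9 -> hit
5 -> hit
9 -> hit
5 -> hit
0 -> miss, evict 7, frames {3,9,5,0}
Hits: 7.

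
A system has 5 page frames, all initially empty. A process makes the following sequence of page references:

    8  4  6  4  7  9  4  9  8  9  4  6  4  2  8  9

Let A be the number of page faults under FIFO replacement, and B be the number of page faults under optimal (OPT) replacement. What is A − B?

Under FIFO: F F F . F F . . . . . . . F F . → 7 faults.
Under OPT: F F F . F F . . . . . . . F . . → 6 faults.
A − B = 7 − 6 = 1.

1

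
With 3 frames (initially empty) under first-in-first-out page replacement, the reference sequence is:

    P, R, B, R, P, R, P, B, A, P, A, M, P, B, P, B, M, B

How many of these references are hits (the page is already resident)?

11

P -> fault, frames [P]
R -> fault, frames [P, R]
B -> fault, frames [P, R, B]
R -> hit
P -> hit
R -> hit
P -> hit
B -> hit
A -> fault, evict P, frames [R, B, A]
P -> fault, evict R, frames [B, A, P]
A -> hit
M -> fault, evict B, frames [A, P, M]
P -> hit
B -> fault, evict A, frames [P, M, B]
P -> hit
B -> hit
M -> hit
B -> hit
Hits: 11.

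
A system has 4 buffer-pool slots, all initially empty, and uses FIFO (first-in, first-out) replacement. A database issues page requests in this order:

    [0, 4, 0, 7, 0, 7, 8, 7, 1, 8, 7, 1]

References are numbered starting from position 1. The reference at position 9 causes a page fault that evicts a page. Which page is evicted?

pos 1: 0: fault, frames {0}
pos 2: 4: fault, frames {0,4}
pos 3: 0: hit
pos 4: 7: fault, frames {0,4,7}
pos 5: 0: hit
pos 6: 7: hit
pos 7: 8: fault, frames {0,4,7,8}
pos 8: 7: hit
pos 9: 1: fault, evict 0, frames {4,7,8,1}
At position 9, page 0 is evicted.

0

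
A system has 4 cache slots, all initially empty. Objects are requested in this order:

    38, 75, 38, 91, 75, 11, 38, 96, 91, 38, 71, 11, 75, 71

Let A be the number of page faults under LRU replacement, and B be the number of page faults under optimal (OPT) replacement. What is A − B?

2

Under LRU: F F . F . F . F F . F F F . → 9 faults.
Under OPT: F F . F . F . F . . F . F . → 7 faults.
A − B = 9 − 7 = 2.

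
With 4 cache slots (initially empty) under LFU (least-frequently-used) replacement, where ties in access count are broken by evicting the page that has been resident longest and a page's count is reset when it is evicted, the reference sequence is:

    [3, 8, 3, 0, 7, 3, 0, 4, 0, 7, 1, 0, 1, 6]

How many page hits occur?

3 → miss, frames (3)
8 → miss, frames (3 8)
3 → hit
0 → miss, frames (3 8 0)
7 → miss, frames (3 8 0 7)
3 → hit
0 → hit
4 → miss, evict 8, frames (3 0 7 4)
0 → hit
7 → hit
1 → miss, evict 4, frames (3 0 7 1)
0 → hit
1 → hit
6 → miss, evict 7, frames (3 0 1 6)
Hits: 7.

7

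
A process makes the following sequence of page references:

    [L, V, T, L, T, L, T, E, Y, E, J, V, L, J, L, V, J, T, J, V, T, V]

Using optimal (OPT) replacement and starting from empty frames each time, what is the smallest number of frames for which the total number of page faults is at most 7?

4

f=1: 22 faults
f=2: 11 faults
f=3: 8 faults
f=4: 7 faults
f=5: 6 faults
f=6: 6 faults
Smallest f with faults ≤ 7 is 4.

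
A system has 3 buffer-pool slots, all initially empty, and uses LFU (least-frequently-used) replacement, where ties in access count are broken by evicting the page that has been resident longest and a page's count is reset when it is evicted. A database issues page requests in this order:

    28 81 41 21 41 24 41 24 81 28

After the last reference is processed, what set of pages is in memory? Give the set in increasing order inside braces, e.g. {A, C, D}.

{24, 28, 41}

28: miss, frames [28]
81: miss, frames [28, 81]
41: miss, frames [28, 81, 41]
21: miss, evict 28, frames [81, 41, 21]
41: hit
24: miss, evict 81, frames [41, 21, 24]
41: hit
24: hit
81: miss, evict 21, frames [41, 24, 81]
28: miss, evict 81, frames [41, 24, 28]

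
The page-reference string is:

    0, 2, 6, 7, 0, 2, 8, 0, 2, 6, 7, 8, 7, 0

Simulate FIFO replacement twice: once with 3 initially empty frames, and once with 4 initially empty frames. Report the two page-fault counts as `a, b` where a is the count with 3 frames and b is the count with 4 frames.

3 frames: F F F F F F F . . F F . . F → 10 faults.
4 frames: F F F F . . F F F F F F . F → 11 faults.
11 > 10: adding a frame increased faults — Belady's anomaly.

10, 11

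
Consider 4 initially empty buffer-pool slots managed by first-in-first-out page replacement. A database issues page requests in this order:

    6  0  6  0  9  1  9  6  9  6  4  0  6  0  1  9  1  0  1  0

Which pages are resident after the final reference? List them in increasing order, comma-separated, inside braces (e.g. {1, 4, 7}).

{0, 1, 6, 9}

6 -> fault, frames [6]
0 -> fault, frames [6, 0]
6 -> hit
0 -> hit
9 -> fault, frames [6, 0, 9]
1 -> fault, frames [6, 0, 9, 1]
9 -> hit
6 -> hit
9 -> hit
6 -> hit
4 -> fault, evict 6, frames [0, 9, 1, 4]
0 -> hit
6 -> fault, evict 0, frames [9, 1, 4, 6]
0 -> fault, evict 9, frames [1, 4, 6, 0]
1 -> hit
9 -> fault, evict 1, frames [4, 6, 0, 9]
1 -> fault, evict 4, frames [6, 0, 9, 1]
0 -> hit
1 -> hit
0 -> hit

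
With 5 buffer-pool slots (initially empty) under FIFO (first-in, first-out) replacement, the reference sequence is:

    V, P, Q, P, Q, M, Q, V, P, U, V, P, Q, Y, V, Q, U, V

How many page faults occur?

V: miss, frames {V}
P: miss, frames {V,P}
Q: miss, frames {V,P,Q}
P: hit
Q: hit
M: miss, frames {V,P,Q,M}
Q: hit
V: hit
P: hit
U: miss, frames {V,P,Q,M,U}
V: hit
P: hit
Q: hit
Y: miss, evict V, frames {P,Q,M,U,Y}
V: miss, evict P, frames {Q,M,U,Y,V}
Q: hit
U: hit
V: hit
Page faults: 7.

7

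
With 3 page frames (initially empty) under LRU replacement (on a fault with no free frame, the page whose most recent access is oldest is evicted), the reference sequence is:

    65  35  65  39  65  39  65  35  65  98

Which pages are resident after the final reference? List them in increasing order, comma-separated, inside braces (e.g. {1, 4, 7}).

65 -> miss, frames {65}
35 -> miss, frames {65,35}
65 -> hit
39 -> miss, frames {35,65,39}
65 -> hit
39 -> hit
65 -> hit
35 -> hit
65 -> hit
98 -> miss, evict 39, frames {35,65,98}

{35, 65, 98}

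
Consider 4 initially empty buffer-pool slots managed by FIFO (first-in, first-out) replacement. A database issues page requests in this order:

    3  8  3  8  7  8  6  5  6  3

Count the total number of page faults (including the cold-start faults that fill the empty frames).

3 → miss, frames (3)
8 → miss, frames (3 8)
3 → hit
8 → hit
7 → miss, frames (3 8 7)
8 → hit
6 → miss, frames (3 8 7 6)
5 → miss, evict 3, frames (8 7 6 5)
6 → hit
3 → miss, evict 8, frames (7 6 5 3)
Page faults: 6.

6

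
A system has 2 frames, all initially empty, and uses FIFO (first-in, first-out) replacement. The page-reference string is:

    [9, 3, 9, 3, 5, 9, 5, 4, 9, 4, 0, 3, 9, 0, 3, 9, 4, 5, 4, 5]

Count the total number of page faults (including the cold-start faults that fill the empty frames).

9 → fault, frames [9]
3 → fault, frames [9, 3]
9 → hit
3 → hit
5 → fault, evict 9, frames [3, 5]
9 → fault, evict 3, frames [5, 9]
5 → hit
4 → fault, evict 5, frames [9, 4]
9 → hit
4 → hit
0 → fault, evict 9, frames [4, 0]
3 → fault, evict 4, frames [0, 3]
9 → fault, evict 0, frames [3, 9]
0 → fault, evict 3, frames [9, 0]
3 → fault, evict 9, frames [0, 3]
9 → fault, evict 0, frames [3, 9]
4 → fault, evict 3, frames [9, 4]
5 → fault, evict 9, frames [4, 5]
4 → hit
5 → hit
Page faults: 13.

13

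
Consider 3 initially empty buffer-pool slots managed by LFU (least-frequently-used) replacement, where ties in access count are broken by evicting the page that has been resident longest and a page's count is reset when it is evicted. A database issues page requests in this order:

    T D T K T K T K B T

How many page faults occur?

T → fault, frames (T)
D → fault, frames (T D)
T → hit
K → fault, frames (T D K)
T → hit
K → hit
T → hit
K → hit
B → fault, evict D, frames (T K B)
T → hit
Page faults: 4.

4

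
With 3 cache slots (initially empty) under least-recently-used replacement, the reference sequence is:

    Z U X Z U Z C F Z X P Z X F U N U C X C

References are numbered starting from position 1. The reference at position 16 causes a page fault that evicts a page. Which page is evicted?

pos 1: Z: miss, frames (Z)
pos 2: U: miss, frames (Z U)
pos 3: X: miss, frames (Z U X)
pos 4: Z: hit
pos 5: U: hit
pos 6: Z: hit
pos 7: C: miss, evict X, frames (U Z C)
pos 8: F: miss, evict U, frames (Z C F)
pos 9: Z: hit
pos 10: X: miss, evict C, frames (F Z X)
pos 11: P: miss, evict F, frames (Z X P)
pos 12: Z: hit
pos 13: X: hit
pos 14: F: miss, evict P, frames (Z X F)
pos 15: U: miss, evict Z, frames (X F U)
pos 16: N: miss, evict X, frames (F U N)
At position 16, page X is evicted.

X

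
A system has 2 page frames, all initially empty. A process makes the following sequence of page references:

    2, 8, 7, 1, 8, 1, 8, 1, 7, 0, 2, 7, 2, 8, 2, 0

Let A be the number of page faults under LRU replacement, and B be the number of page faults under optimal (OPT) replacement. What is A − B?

Under LRU: F F F F F . . . F F F F . F . F → 11 faults.
Under OPT: F F F F . . . . F F F . . F . F → 9 faults.
A − B = 11 − 9 = 2.

2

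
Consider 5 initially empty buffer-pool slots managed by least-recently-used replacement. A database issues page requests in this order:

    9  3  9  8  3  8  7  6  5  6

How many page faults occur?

9: fault, frames (9)
3: fault, frames (9 3)
9: hit
8: fault, frames (3 9 8)
3: hit
8: hit
7: fault, frames (9 3 8 7)
6: fault, frames (9 3 8 7 6)
5: fault, evict 9, frames (3 8 7 6 5)
6: hit
Page faults: 6.

6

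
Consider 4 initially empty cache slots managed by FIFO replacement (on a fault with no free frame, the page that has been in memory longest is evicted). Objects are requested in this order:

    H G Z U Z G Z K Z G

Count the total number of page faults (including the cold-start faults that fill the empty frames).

H -> fault, frames (H)
G -> fault, frames (H G)
Z -> fault, frames (H G Z)
U -> fault, frames (H G Z U)
Z -> hit
G -> hit
Z -> hit
K -> fault, evict H, frames (G Z U K)
Z -> hit
G -> hit
Page faults: 5.

5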